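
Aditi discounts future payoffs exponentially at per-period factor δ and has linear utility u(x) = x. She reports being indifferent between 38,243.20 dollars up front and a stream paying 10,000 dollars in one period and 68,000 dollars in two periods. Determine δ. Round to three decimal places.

Present value of the stream is 10000·δ + 68000·δ². Indifference gives 10000δ + 68000δ² = 38243.20.
So 68000δ² + 10000δ − 38243.20 = 0.
δ = (−10000 + √(10000² + 4·68000·38243.20)) / (2·68000) = (−10000 + √10502150400.00) / 136000 ≈ 0.680.

δ ≈ 0.680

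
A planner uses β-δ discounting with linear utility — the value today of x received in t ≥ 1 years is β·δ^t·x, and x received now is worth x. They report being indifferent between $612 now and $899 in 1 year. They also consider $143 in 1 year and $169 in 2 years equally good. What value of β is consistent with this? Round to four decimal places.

β ≈ 0.8045

The second indifference involves only future payoffs, so β cancels: β·δ^1·143 = β·δ^2·169, giving δ = 143/169 = 0.84615.
The first indifference: 612 = β·δ·899, so β = 612/(δ·899) = 612/(0.84615·899) ≈ 0.8045.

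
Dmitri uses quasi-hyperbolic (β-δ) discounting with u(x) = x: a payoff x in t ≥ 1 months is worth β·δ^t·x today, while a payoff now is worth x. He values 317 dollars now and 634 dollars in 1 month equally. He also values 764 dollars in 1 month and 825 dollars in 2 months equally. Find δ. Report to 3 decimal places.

δ ≈ 0.926

Both payoffs in the second observation are in the future, so β drops out: δ^1·764 = δ^2·825 ⇒ δ = 764/825 = 0.92606.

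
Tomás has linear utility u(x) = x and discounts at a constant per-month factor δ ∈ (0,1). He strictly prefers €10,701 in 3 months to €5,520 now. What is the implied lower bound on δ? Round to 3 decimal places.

δ > 0.802

The preference means 5520 < δ^3·10701.
Dividing by 10701: δ^3 > 0.51584. Both sides are positive, so the cube root keeps the direction.
δ > (5520/10701)^(1/3) ≈ 0.802.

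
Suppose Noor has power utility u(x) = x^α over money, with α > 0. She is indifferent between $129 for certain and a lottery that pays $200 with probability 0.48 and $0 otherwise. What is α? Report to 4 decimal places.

EU(lottery) = 0.48·200^α + 0.52·0 = 0.48·200^α.
Equating: 129^α = 0.48·200^α, i.e. 0.6450^α = 0.48.
α = ln(0.48) / ln(129/200) = -0.7339692/-0.4385050 ≈ 1.6738.

α ≈ 1.6738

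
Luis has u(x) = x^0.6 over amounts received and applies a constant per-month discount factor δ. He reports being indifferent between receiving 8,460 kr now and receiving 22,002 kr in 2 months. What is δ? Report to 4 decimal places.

The payoff in 2 months is discounted by δ^2, so u(8460) = δ^2·u(22002) and δ^2 = u(8460)/u(22002).
Since u(x) = x^0.6, δ^2 = (8460/22002)^0.6 = 0.38451^0.6 = 0.56357.
Hence δ = (0.56357)^(1/2) = 0.750710.

δ ≈ 0.7507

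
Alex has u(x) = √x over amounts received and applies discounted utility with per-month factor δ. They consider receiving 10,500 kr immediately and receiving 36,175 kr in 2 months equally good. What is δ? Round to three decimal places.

Equating discounted utilities: u(10500) = δ^2·u(36175) ⇒ δ^2 = u(10500)/u(36175).
With u(x) = √x: δ^2 = √10500/√36175 = √(10500/36175) = 0.53875.
Hence δ = (0.53875)^(1/2) = 0.73400.

δ ≈ 0.734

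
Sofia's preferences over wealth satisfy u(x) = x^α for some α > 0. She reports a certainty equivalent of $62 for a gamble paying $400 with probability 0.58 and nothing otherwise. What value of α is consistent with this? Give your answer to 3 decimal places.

EU(lottery) = 0.58·400^α + 0.42·0 = 0.58·400^α.
Indifference: 62^α = 0.58·400^α, so (62/400)^α = 0.58.
Taking logs: α·ln(62/400) = ln(0.58), so α = -0.544727 / -1.864330 ≈ 0.292.

α ≈ 0.292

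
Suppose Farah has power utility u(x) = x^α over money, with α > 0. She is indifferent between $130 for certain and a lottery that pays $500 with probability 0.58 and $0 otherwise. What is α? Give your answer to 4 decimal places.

α ≈ 0.4044

Since u(0) = 0, the lottery's EU is 0.58·500^α.
Setting u(130) equal to that: 130^α = 0.58·500^α ⇒ (130/500)^α = 0.58.
Taking logs: α·ln(130/500) = ln(0.58), so α = -0.5447272 / -1.3470736 ≈ 0.4044.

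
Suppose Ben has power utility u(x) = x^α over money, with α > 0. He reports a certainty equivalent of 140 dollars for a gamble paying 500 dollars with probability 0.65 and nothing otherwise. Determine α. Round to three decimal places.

α ≈ 0.338

Since u(0) = 0, the lottery's EU is 0.65·500^α.
Indifference: 140^α = 0.65·500^α, so (140/500)^α = 0.65.
α = ln(0.65) / ln(140/500) = -0.430783/-1.272966 ≈ 0.338.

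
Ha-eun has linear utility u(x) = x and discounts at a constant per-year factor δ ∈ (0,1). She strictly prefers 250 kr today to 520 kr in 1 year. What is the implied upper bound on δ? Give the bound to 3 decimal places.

δ < 0.481

Under u(x) = x this choice says 250 > δ·520.
Dividing through by 520 gives δ < 0.48077.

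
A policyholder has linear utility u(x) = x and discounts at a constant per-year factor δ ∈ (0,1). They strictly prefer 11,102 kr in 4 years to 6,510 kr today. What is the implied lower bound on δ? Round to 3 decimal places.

The preference means 6510 < δ^4·11102.
Dividing by 11102: δ^4 > 0.58638. Both sides are positive, so the 4th root keeps the direction.
δ > 0.58638^(1/4) = 0.875.

δ > 0.875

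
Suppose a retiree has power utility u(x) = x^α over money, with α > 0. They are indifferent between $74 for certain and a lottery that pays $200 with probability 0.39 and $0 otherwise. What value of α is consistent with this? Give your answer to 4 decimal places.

Since u(0) = 0, the lottery's EU is 0.39·200^α.
Indifference: 74^α = 0.39·200^α, so (74/200)^α = 0.39.
Taking logs: α·ln(74/200) = ln(0.39), so α = -0.9416085 / -0.9942523 ≈ 0.9471.

α ≈ 0.9471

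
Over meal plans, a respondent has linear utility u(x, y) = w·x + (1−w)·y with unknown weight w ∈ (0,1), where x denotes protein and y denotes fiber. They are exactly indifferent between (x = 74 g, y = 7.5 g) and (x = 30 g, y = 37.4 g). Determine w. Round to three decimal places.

u(74,7.5) = u(30,37.4) means w·74 + (1−w)·7.5 = w·30 + (1−w)·37.4.
w·(74−30) = (1−w)·(37.4−7.5), i.e. w·44 = (1−w)·29.9.
The marginal rate of substitution is 29.9/44, so w = 29.9/(44+29.9) = 0.405.

w = 0.405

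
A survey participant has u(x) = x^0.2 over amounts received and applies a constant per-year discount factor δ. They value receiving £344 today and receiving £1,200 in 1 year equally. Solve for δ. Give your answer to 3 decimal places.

δ ≈ 0.779

Equating discounted utilities: u(344) = δ·u(1200) ⇒ δ = u(344)/u(1200).
Since u(x) = x^0.2, δ = (344/1200)^0.2 = 0.28667^0.2 = 0.77889.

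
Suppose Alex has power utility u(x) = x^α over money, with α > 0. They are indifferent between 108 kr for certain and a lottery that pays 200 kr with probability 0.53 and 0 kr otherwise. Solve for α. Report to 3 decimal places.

The lottery's expected utility is 0.53·u(200) + 0.47·u(0) = 0.53·200^α (since u(0) = 0 for α > 0).
Indifference: 108^α = 0.53·200^α, so (108/200)^α = 0.53.
Taking logs: α·ln(108/200) = ln(0.53), so α = -0.634878 / -0.616186 ≈ 1.030.

α ≈ 1.030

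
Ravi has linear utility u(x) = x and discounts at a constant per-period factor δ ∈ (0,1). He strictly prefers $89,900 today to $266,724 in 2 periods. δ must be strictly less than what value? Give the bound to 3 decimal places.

Under u(x) = x this choice says 89900 > δ^2·266724.
Hence δ^2 < 89900/266724 = 0.33705, and x ↦ x^(1/2) is increasing on (0,∞).
δ < 0.33705^(1/2) = 0.581.

δ < 0.581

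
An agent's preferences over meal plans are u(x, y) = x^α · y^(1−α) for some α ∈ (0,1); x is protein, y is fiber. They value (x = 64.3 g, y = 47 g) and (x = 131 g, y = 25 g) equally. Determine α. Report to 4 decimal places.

The Cobb–Douglas utilities coincide, so 64.3^α·47^(1−α) = 131^α·25^(1−α).
Taking logs: α·ln 64.3 + (1−α)·ln 47 = α·ln 131 + (1−α)·ln 25, i.e. α·-0.7116377 = (1−α)·-0.6312718.
So α/(1−α) = (-0.6312718)/(-0.7116377) = 0.8870691, and α = 0.8870691/1.8870691 ≈ 0.4701.

α ≈ 0.4701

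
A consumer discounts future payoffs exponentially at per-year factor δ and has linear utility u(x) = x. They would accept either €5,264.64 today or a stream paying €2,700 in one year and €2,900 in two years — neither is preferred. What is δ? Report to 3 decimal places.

Present value of the stream is 2700·δ + 2900·δ². Indifference gives 2700δ + 2900δ² = 5264.64.
Rearranged: 2900δ² + 2700δ − 5264.64 = 0.
δ = (−2700 + √(2700² + 4·2900·5264.64)) / (2·2900) = (−2700 + √68359824.00) / 5800 ≈ 0.960.

δ ≈ 0.960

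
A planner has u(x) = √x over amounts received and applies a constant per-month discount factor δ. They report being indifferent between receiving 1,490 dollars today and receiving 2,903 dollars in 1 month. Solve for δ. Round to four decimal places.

δ ≈ 0.7164

The payoff in 1 month is discounted by δ, so u(1490) = δ·u(2903) and δ = u(1490)/u(2903).
With u(x) = √x: δ = √1490/√2903 = √(1490/2903) = 0.71642.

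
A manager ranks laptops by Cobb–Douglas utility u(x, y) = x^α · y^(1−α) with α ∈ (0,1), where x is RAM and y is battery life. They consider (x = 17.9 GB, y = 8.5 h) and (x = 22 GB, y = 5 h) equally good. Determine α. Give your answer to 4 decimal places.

Indifference: 17.9^α · 8.5^(1−α) = 22^α · 5^(1−α).
(17.9/22)^α = (5/8.5)^(1−α); take logs: α·ln(17.9/22) = (1−α)·ln(5/8.5), i.e. α·-0.2062417 = (1−α)·-0.5306283.
Thus α·(-0.7368700) = -0.5306283, so α = -0.5306283/-0.7368700 ≈ 0.7201.

α ≈ 0.7201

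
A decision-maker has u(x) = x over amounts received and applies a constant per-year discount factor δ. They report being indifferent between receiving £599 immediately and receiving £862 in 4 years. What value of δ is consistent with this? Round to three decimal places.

The payoff in 4 years is discounted by δ^4, so u(599) = δ^4·u(862) and δ^4 = u(599)/u(862).
With u(x) = x: δ^4 = 599/862 = 0.69490.
So δ = 0.69490^(1/4) ≈ 0.913.

δ ≈ 0.913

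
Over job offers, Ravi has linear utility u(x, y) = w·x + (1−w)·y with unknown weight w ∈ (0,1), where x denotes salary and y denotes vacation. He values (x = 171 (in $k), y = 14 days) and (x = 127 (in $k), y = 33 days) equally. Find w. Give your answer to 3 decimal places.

Indifference: w·171 + (1−w)·14 = w·127 + (1−w)·33.
w·(171−127) = (1−w)·(33−14), i.e. w·44 = (1−w)·19.
Hence w = 19/(44+19) = 19/63 = 0.302.

w = 0.302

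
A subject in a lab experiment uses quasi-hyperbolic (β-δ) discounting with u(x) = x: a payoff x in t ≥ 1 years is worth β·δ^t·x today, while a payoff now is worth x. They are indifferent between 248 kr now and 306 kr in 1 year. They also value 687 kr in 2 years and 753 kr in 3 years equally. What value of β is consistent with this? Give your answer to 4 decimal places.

β ≈ 0.8883

From the later pair, β·δ^2·687 = β·δ^3·753; dividing through, δ = 687/753 = 0.91235.
Now use the now-vs-future pair: 248 = β·δ·306 gives β = 248/(0.91235·306) ≈ 0.8883.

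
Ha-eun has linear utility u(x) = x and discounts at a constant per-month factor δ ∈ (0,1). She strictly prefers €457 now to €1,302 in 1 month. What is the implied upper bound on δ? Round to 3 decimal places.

The preference means 457 > δ·1302.
So δ < 457/1302 = 0.35100.

δ < 0.351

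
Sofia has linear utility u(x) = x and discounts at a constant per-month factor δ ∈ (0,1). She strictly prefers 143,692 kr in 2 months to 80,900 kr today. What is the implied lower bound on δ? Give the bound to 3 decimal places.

Comparing present values: 80900 < δ^2·143692.
Hence δ^2 > 80900/143692 = 0.56301, and x ↦ x^(1/2) is increasing on (0,∞).
δ > (80900/143692)^(1/2) ≈ 0.750.

δ > 0.750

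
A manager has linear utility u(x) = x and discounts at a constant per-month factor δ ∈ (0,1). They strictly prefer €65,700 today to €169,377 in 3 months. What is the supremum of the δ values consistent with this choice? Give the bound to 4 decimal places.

Comparing present values: 65700 > δ^3·169377.
So δ^3 < 65700/169377 = 0.38789; taking the cube root of both positive sides preserves the inequality.
δ < (65700/169377)^(1/3) ≈ 0.7293.

δ < 0.7293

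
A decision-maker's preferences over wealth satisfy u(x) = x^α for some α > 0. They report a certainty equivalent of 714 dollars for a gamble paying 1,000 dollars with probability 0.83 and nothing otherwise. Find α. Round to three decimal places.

EU(lottery) = 0.83·1000^α + 0.17·0 = 0.83·1000^α.
Equating: 714^α = 0.83·1000^α, i.e. 0.7140^α = 0.83.
α = ln(0.83) / ln(714/1000) = -0.186330/-0.336872 ≈ 0.553.

α ≈ 0.553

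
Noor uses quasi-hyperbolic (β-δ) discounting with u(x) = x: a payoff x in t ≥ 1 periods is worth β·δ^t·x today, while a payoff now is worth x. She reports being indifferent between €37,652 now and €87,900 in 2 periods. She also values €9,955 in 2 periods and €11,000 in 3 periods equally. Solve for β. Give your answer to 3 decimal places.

Both payoffs in the second observation are in the future, so β drops out: δ^2·9955 = δ^3·11000 ⇒ δ = 9955/11000 = 0.90500.
Now use the now-vs-future pair: 37652 = β·δ^2·87900 gives β = 37652/(0.81903·87900) ≈ 0.523.

β ≈ 0.523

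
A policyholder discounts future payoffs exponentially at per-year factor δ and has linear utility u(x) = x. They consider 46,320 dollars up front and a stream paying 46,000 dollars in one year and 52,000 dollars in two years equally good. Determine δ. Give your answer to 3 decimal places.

Equating present values: 46320 = 46000δ + 52000δ².
So 52000δ² + 46000δ − 46320 = 0.
By the quadratic formula (taking the positive root), δ = (−46000 + √11750560000.00) / 104000 ≈ 0.600.

δ ≈ 0.600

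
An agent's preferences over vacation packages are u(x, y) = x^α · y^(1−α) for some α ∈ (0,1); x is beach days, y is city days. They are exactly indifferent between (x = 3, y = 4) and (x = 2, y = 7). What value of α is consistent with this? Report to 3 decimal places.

Set the two utilities equal: 3^α·4^(1−α) = 2^α·7^(1−α).
(3/2)^α = (7/4)^(1−α); take logs: α·ln(3/2) = (1−α)·ln(7/4), i.e. α·0.405465 = (1−α)·0.559616.
So α/(1−α) = (0.559616)/(0.405465) = 1.380183, and α = 1.380183/2.380183 ≈ 0.580.

α ≈ 0.580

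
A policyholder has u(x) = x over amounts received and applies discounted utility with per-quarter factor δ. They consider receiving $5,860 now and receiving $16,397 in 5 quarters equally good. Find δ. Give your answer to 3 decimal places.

δ ≈ 0.814

Indifference means u(5860) = δ^5 · u(16397), so δ^5 = u(5860)/u(16397).
With u(x) = x: δ^5 = 5860/16397 = 0.35738.
Hence δ = (0.35738)^(1/5) = 0.81400.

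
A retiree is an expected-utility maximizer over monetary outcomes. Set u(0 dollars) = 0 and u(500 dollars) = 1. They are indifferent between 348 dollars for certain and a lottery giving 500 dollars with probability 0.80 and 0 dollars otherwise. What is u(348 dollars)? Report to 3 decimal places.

0.800

By the standard-gamble method, u(348 dollars) is just the indifference probability on the best outcome: 0.80.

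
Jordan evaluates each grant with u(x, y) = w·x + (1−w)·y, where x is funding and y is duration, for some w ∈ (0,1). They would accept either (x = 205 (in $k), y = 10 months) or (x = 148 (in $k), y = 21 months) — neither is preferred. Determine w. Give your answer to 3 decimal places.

w = 0.162

Equating utilities: w·205 + (1−w)·10 = w·148 + (1−w)·21.
w·(205−148) = (1−w)·(21−10), i.e. w·57 = (1−w)·11.
Hence w = 11/(57+11) = 11/68 = 0.162.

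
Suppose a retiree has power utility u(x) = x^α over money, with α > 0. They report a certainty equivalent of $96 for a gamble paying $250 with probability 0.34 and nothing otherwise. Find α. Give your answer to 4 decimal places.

Since u(0) = 0, the lottery's EU is 0.34·250^α.
Equating: 96^α = 0.34·250^α, i.e. 0.3840^α = 0.34.
Take logs: α = ln 0.34 / ln(96/250) ≈ 1.127150.

α ≈ 1.1272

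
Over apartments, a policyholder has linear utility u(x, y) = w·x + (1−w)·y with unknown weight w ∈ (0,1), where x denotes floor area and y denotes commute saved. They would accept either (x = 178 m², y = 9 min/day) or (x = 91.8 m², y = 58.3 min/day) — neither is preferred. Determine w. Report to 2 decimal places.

u(178,9) = u(91.8,58.3) means w·178 + (1−w)·9 = w·91.8 + (1−w)·58.3.
w·(178−91.8) = (1−w)·(58.3−9), i.e. w·86.2 = (1−w)·49.3.
Hence w = 49.3/(86.2+49.3) = 49.3/135.5 = 0.36.

w = 0.36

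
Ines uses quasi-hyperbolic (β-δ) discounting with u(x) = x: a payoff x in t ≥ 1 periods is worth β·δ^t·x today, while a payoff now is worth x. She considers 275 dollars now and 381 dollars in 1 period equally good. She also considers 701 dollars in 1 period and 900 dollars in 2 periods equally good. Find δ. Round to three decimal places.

δ ≈ 0.779

The second indifference involves only future payoffs, so β cancels: β·δ^1·701 = β·δ^2·900, giving δ = 701/900 = 0.77889.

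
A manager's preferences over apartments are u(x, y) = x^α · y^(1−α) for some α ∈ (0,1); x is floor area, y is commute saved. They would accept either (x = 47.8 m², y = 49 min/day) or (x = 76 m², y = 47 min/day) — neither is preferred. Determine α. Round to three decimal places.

α ≈ 0.082

The Cobb–Douglas utilities coincide, so 47.8^α·49^(1−α) = 76^α·47^(1−α).
(47.8/76)^α = (47/49)^(1−α); take logs: α·ln(47.8/76) = (1−α)·ln(47/49), i.e. α·-0.463708 = (1−α)·-0.041673.
With A = -0.463708 and B = -0.041673: α·A = (1−α)·B, so α = B/(A+B) = -0.041673/-0.505381 ≈ 0.082.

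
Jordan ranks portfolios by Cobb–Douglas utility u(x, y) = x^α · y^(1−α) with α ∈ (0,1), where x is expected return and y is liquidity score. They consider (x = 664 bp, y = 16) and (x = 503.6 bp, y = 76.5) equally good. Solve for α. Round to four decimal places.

Indifference: 664^α · 16^(1−α) = 503.6^α · 76.5^(1−α).
Rearrange to (664/503.6)^α = (76.5/16)^(1−α) and take logs: α·0.2764998 = (1−α)·1.5647020.
With A = 0.2764998 and B = 1.5647020: α·A = (1−α)·B, so α = B/(A+B) = 1.5647020/1.8412018 ≈ 0.8498.

α ≈ 0.8498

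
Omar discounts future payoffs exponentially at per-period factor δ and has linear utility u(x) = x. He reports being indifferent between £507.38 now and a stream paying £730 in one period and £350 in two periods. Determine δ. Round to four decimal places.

δ ≈ 0.5500

Present value of the stream is 730·δ + 350·δ². Indifference gives 730δ + 350δ² = 507.38.
That is, 350δ² + 730δ − 507.38 = 0, a quadratic in δ.
By the quadratic formula (taking the positive root), δ = (−730 + √1243232.00) / 700 ≈ 0.5500.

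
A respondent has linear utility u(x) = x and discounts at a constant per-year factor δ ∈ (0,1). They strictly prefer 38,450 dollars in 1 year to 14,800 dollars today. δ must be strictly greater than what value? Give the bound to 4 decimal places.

Under u(x) = x this choice says 14800 < δ·38450.
Dividing through by 38450 gives δ > 0.38492.

δ > 0.3849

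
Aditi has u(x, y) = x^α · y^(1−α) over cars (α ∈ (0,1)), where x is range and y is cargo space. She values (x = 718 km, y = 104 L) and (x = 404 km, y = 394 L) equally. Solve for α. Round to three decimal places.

The Cobb–Douglas utilities coincide, so 718^α·104^(1−α) = 404^α·394^(1−α).
Taking logs: α·ln 718 + (1−α)·ln 104 = α·ln 404 + (1−α)·ln 394, i.e. α·0.575055 = (1−α)·1.331960.
So α/(1−α) = (1.331960)/(0.575055) = 2.316231, and α = 2.316231/3.316231 ≈ 0.698.

α ≈ 0.698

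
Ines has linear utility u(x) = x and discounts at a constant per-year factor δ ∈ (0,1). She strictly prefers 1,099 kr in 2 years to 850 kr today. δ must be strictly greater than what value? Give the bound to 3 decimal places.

The preference means 850 < δ^2·1099.
Hence δ^2 > 850/1099 = 0.77343, and x ↦ x^(1/2) is increasing on (0,∞).
δ > 0.77343^(1/2) = 0.879.

δ > 0.879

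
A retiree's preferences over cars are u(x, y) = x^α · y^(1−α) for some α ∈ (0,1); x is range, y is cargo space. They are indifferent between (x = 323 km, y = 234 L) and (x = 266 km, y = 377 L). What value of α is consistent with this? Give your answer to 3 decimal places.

Set the two utilities equal: 323^α·234^(1−α) = 266^α·377^(1−α).
(323/266)^α = (377/234)^(1−α); take logs: α·ln(323/266) = (1−α)·ln(377/234), i.e. α·0.194156 = (1−α)·0.476924.
Thus α·(0.671080) = 0.476924, so α = 0.476924/0.671080 ≈ 0.711.

α ≈ 0.711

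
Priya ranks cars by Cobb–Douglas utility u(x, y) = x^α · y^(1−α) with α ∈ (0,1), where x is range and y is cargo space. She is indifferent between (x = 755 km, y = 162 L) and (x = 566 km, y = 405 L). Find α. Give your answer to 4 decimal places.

α ≈ 0.7608

Set the two utilities equal: 755^α·162^(1−α) = 566^α·405^(1−α).
Taking logs: α·ln 755 + (1−α)·ln 162 = α·ln 566 + (1−α)·ln 405, i.e. α·0.2881237 = (1−α)·0.9162907.
Thus α·(1.2044144) = 0.9162907, so α = 0.9162907/1.2044144 ≈ 0.7608.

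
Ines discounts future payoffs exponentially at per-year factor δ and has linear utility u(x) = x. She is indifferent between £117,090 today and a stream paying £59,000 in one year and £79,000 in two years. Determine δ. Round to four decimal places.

δ ≈ 0.9000

Equating present values: 117090 = 59000δ + 79000δ².
So 79000δ² + 59000δ − 117090 = 0.
δ = (−59000 + √(59000² + 4·79000·117090)) / (2·79000) = (−59000 + √40481440000.00) / 158000 ≈ 0.9000.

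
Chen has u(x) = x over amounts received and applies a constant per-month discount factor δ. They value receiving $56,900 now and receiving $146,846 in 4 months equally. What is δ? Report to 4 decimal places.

δ ≈ 0.7890

The payoff in 4 months is discounted by δ^4, so u(56900) = δ^4·u(146846) and δ^4 = u(56900)/u(146846).
With u(x) = x: δ^4 = 56900/146846 = 0.38748.
Hence δ = (0.38748)^(1/4) = 0.788974.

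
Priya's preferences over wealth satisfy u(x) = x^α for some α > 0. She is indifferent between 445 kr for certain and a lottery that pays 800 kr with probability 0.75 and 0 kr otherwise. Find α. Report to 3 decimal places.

α ≈ 0.490

The lottery's expected utility is 0.75·u(800) + 0.25·u(0) = 0.75·800^α (since u(0) = 0 for α > 0).
Indifference: 445^α = 0.75·800^α, so (445/800)^α = 0.75.
Take logs: α = ln 0.75 / ln(445/800) ≈ 0.49048.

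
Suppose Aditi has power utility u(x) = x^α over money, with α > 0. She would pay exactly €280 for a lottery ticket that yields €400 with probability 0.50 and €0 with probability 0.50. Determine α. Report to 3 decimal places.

α ≈ 1.943

Since u(0) = 0, the lottery's EU is 0.50·400^α.
Equating: 280^α = 0.50·400^α, i.e. 0.7000^α = 0.50.
Take logs: α = ln 0.50 / ln(280/400) ≈ 1.94336.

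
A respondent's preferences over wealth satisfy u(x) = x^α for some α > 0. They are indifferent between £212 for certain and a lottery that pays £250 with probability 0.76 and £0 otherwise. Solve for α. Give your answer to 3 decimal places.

The lottery's expected utility is 0.76·u(250) + 0.24·u(0) = 0.76·250^α (since u(0) = 0 for α > 0).
Equating: 212^α = 0.76·250^α, i.e. 0.8480^α = 0.76.
α = ln(0.76) / ln(212/250) = -0.274437/-0.164875 ≈ 1.665.

α ≈ 1.665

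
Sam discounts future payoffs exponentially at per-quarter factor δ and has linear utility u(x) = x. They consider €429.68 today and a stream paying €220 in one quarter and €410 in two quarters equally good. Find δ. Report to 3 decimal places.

Present value of the stream is 220·δ + 410·δ². Indifference gives 220δ + 410δ² = 429.68.
So 410δ² + 220δ − 429.68 = 0.
By the quadratic formula (taking the positive root), δ = (−220 + √753075.20) / 820 ≈ 0.790.

δ ≈ 0.790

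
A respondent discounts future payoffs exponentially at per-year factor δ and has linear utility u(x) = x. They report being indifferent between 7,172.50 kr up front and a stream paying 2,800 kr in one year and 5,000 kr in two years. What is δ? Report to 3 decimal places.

δ ≈ 0.950

Equating present values: 7172.50 = 2800δ + 5000δ².
Rearranged: 5000δ² + 2800δ − 7172.50 = 0.
By the quadratic formula (taking the positive root), δ = (−2800 + √151290000.00) / 10000 ≈ 0.950.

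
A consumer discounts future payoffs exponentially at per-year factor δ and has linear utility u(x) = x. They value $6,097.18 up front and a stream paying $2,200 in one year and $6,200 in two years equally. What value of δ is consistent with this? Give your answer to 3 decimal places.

δ ≈ 0.830

The stream is worth 2200δ + 6200δ² today, so 2200δ + 6200δ² = 6097.18.
That is, 6200δ² + 2200δ − 6097.18 = 0, a quadratic in δ.
The positive root is δ = [−2200 + √(2200² + 4·6200·6097.18)] / (2·6200) = (−2200 + 12492.000)/12400 ≈ 0.830.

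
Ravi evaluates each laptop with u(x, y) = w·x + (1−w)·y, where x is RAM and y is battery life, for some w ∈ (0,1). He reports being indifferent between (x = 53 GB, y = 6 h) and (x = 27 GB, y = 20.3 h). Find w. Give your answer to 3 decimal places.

Equating utilities: w·53 + (1−w)·6 = w·27 + (1−w)·20.3.
Rearranging, 26·w − 14.3·(1−w) = 0.
So w/(1−w) = 14.3/26 = 0.5500, giving w = 14.3/(26+14.3) = 0.355.

w = 0.355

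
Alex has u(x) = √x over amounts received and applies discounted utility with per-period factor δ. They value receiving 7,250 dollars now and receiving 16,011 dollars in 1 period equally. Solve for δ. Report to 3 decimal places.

δ ≈ 0.673

Indifference means u(7250) = δ · u(16011), so δ = u(7250)/u(16011).
Since u(x) = √x, δ = √(7250/16011) = 0.67291.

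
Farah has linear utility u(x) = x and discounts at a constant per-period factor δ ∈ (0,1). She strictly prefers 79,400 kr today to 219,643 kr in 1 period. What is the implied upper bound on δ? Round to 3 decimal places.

δ < 0.361

Under u(x) = x this choice says 79400 > δ·219643.
So δ < 79400/219643 = 0.36150.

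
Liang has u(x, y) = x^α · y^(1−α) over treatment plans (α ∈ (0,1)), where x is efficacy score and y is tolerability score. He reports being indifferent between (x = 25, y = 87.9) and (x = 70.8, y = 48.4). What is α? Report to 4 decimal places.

Indifference: 25^α · 87.9^(1−α) = 70.8^α · 48.4^(1−α).
Taking logs: α·ln 25 + (1−α)·ln 87.9 = α·ln 70.8 + (1−α)·ln 48.4, i.e. α·-1.0409832 = (1−α)·-0.5967000.
So α/(1−α) = (-0.5967000)/(-1.0409832) = 0.5732081, and α = 0.5732081/1.5732081 ≈ 0.3644.

α ≈ 0.3644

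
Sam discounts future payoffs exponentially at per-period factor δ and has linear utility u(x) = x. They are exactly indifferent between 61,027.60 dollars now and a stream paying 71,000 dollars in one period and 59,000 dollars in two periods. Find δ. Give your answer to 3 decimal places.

δ ≈ 0.580

Equating present values: 61027.60 = 71000δ + 59000δ².
Rearranged: 59000δ² + 71000δ − 61027.60 = 0.
The positive root is δ = [−71000 + √(71000² + 4·59000·61027.60)] / (2·59000) = (−71000 + 139440.000)/118000 ≈ 0.580.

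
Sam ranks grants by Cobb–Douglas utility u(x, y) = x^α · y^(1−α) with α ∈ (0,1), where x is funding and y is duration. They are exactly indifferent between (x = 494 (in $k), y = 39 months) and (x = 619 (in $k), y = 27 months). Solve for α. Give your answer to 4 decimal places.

α ≈ 0.6198

The Cobb–Douglas utilities coincide, so 494^α·39^(1−α) = 619^α·27^(1−α).
Taking logs: α·ln 494 + (1−α)·ln 39 = α·ln 619 + (1−α)·ln 27, i.e. α·-0.2255698 = (1−α)·-0.3677248.
So α/(1−α) = (-0.3677248)/(-0.2255698) = 1.6302040, and α = 1.6302040/2.6302040 ≈ 0.6198.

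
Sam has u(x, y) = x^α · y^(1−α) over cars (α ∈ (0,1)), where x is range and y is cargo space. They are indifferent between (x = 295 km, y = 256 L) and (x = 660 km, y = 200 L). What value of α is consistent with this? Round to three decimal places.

α ≈ 0.235

Set the two utilities equal: 295^α·256^(1−α) = 660^α·200^(1−α).
Rearrange to (295/660)^α = (200/256)^(1−α) and take logs: α·-0.805264 = (1−α)·-0.246860.
So α/(1−α) = (-0.246860)/(-0.805264) = 0.306558, and α = 0.306558/1.306558 ≈ 0.235.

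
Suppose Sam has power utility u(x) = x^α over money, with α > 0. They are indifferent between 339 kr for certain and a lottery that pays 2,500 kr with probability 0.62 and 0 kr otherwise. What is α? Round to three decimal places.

α ≈ 0.239

Since u(0) = 0, the lottery's EU is 0.62·2500^α.
Setting u(339) equal to that: 339^α = 0.62·2500^α ⇒ (339/2500)^α = 0.62.
Taking logs: α·ln(339/2500) = ln(0.62), so α = -0.478036 / -1.998046 ≈ 0.239.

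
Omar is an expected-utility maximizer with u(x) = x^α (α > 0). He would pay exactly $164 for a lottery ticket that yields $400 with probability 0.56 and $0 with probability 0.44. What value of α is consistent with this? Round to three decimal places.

α ≈ 0.650

The lottery's expected utility is 0.56·u(400) + 0.44·u(0) = 0.56·400^α (since u(0) = 0 for α > 0).
Setting u(164) equal to that: 164^α = 0.56·400^α ⇒ (164/400)^α = 0.56.
Take logs: α = ln 0.56 / ln(164/400) ≈ 0.65031.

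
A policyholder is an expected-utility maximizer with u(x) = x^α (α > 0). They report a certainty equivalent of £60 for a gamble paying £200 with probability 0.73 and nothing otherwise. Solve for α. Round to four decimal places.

EU(lottery) = 0.73·200^α + 0.27·0 = 0.73·200^α.
Setting u(60) equal to that: 60^α = 0.73·200^α ⇒ (60/200)^α = 0.73.
Take logs: α = ln 0.73 / ln(60/200) ≈ 0.261394.

α ≈ 0.2614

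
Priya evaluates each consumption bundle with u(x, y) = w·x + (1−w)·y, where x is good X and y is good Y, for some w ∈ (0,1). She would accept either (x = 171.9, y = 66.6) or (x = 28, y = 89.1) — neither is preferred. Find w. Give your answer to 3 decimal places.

u(171.9,66.6) = u(28,89.1) means w·171.9 + (1−w)·66.6 = w·28 + (1−w)·89.1.
Rearranging, 143.9·w − 22.5·(1−w) = 0.
Hence w = 22.5/(143.9+22.5) = 22.5/166.4 = 0.135.

w = 0.135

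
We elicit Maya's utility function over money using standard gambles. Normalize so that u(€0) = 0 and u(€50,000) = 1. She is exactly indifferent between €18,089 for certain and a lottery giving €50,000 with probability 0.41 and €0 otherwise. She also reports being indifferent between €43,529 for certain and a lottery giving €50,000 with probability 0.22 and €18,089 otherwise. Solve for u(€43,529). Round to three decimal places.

First, u(€18,089) = 0.41·u(€50,000) + 0.59·u(€0) = 0.41.
Chaining: u(€43,529) = 0.22·1.00 + 0.78·0.41 = 0.5398.

0.540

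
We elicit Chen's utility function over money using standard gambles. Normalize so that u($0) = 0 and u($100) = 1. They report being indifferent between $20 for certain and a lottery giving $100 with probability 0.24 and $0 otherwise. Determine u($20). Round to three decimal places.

0.240

The indifference gives u($20) = 0.24·u($100) + 0.76·u($0) = 0.24·1 + 0.76·0 = 0.24.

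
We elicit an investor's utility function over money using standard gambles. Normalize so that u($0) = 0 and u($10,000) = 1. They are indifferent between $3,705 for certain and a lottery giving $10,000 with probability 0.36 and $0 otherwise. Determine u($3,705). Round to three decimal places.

0.360

The indifference gives u($3,705) = 0.36·u($10,000) + 0.64·u($0) = 0.36·1 + 0.64·0 = 0.36.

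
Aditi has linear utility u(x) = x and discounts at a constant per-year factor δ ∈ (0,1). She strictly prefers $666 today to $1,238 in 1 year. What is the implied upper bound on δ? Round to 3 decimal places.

The preference means 666 > δ·1238.
Dividing through by 1238 gives δ < 0.53796.

δ < 0.538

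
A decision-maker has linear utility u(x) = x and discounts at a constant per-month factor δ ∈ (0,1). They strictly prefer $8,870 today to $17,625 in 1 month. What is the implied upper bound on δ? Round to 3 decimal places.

The preference means 8870 > δ·17625.
So δ < 8870/17625 = 0.50326.

δ < 0.503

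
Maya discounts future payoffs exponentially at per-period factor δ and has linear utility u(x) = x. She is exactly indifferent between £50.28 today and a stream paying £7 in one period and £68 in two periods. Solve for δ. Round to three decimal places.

The stream is worth 7δ + 68δ² today, so 7δ + 68δ² = 50.28.
So 68δ² + 7δ − 50.28 = 0.
The positive root is δ = [−7 + √(7² + 4·68·50.28)] / (2·68) = (−7 + 117.154)/136 ≈ 0.810.

δ ≈ 0.810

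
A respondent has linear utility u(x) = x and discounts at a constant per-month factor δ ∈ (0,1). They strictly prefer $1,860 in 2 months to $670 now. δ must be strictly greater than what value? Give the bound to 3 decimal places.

The preference means 670 < δ^2·1860.
Dividing by 1860: δ^2 > 0.36022. Both sides are positive, so the square root keeps the direction.
δ > (670/1860)^(1/2) ≈ 0.600.

δ > 0.600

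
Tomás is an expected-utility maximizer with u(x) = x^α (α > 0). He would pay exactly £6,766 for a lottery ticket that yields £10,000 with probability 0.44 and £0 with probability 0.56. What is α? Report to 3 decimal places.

EU(lottery) = 0.44·10000^α + 0.56·0 = 0.44·10000^α.
Equating: 6766^α = 0.44·10000^α, i.e. 0.6766^α = 0.44.
Take logs: α = ln 0.44 / ln(6766/10000) ≈ 2.10144.

α ≈ 2.101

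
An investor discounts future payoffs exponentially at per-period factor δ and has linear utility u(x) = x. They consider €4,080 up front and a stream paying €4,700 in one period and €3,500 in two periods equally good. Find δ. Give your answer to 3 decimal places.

Present value of the stream is 4700·δ + 3500·δ². Indifference gives 4700δ + 3500δ² = 4080.
Rearranged: 3500δ² + 4700δ − 4080 = 0.
By the quadratic formula (taking the positive root), δ = (−4700 + √79210000.00) / 7000 ≈ 0.600.

δ ≈ 0.600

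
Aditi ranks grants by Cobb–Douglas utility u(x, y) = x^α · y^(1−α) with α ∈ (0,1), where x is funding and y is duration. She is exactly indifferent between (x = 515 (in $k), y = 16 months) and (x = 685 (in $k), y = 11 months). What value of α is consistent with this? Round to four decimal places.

α ≈ 0.5678

Set the two utilities equal: 515^α·16^(1−α) = 685^α·11^(1−α).
Taking logs: α·ln 515 + (1−α)·ln 16 = α·ln 685 + (1−α)·ln 11, i.e. α·-0.2852519 = (1−α)·-0.3746934.
With A = -0.2852519 and B = -0.3746934: α·A = (1−α)·B, so α = B/(A+B) = -0.3746934/-0.6599453 ≈ 0.5678.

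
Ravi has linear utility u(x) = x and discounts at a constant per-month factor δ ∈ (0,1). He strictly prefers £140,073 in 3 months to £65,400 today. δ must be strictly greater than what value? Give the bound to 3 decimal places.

δ > 0.776

Under u(x) = x this choice says 65400 < δ^3·140073.
So δ^3 > 65400/140073 = 0.46690; taking the cube root of both positive sides preserves the inequality.
δ > (65400/140073)^(1/3) ≈ 0.776.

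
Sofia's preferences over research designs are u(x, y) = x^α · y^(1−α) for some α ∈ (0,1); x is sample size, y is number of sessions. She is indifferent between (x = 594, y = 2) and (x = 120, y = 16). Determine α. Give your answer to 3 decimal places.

α ≈ 0.565

The Cobb–Douglas utilities coincide, so 594^α·2^(1−α) = 120^α·16^(1−α).
(594/120)^α = (16/2)^(1−α); take logs: α·ln(594/120) = (1−α)·ln(16/2), i.e. α·1.599388 = (1−α)·2.079442.
With A = 1.599388 and B = 2.079442: α·A = (1−α)·B, so α = B/(A+B) = 2.079442/3.678830 ≈ 0.565.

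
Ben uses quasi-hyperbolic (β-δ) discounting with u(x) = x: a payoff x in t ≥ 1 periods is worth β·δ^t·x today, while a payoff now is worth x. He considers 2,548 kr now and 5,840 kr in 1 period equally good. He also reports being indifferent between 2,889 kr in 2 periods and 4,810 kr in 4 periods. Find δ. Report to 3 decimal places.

δ ≈ 0.775

From the later pair, β·δ^2·2889 = β·δ^4·4810; dividing through, δ^2 = 2889/4810 = 0.60062, so δ = 0.77500.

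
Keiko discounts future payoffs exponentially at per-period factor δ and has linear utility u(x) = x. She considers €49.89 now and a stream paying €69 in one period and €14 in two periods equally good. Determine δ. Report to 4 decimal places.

δ ≈ 0.6399

Present value of the stream is 69·δ + 14·δ². Indifference gives 69δ + 14δ² = 49.89.
Rearranged: 14δ² + 69δ − 49.89 = 0.
By the quadratic formula (taking the positive root), δ = (−69 + √7554.84) / 28 ≈ 0.6399.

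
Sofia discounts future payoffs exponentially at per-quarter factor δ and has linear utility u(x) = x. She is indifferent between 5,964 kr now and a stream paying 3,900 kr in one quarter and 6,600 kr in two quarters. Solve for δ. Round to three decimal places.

δ ≈ 0.700

Present value of the stream is 3900·δ + 6600·δ². Indifference gives 3900δ + 6600δ² = 5964.
That is, 6600δ² + 3900δ − 5964 = 0, a quadratic in δ.
δ = (−3900 + √(3900² + 4·6600·5964)) / (2·6600) = (−3900 + √172659600.00) / 13200 ≈ 0.700.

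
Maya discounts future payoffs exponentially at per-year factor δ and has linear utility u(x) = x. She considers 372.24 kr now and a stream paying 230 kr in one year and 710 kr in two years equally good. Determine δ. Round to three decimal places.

Present value of the stream is 230·δ + 710·δ². Indifference gives 230δ + 710δ² = 372.24.
So 710δ² + 230δ − 372.24 = 0.
The positive root is δ = [−230 + √(230² + 4·710·372.24)] / (2·710) = (−230 + 1053.595)/1420 ≈ 0.580.

δ ≈ 0.580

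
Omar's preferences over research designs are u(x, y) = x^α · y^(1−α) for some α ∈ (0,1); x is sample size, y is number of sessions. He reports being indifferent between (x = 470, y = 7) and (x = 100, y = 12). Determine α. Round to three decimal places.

Indifference: 470^α · 7^(1−α) = 100^α · 12^(1−α).
Rearrange to (470/100)^α = (12/7)^(1−α) and take logs: α·1.547563 = (1−α)·0.538997.
With A = 1.547563 and B = 0.538997: α·A = (1−α)·B, so α = B/(A+B) = 0.538997/2.086560 ≈ 0.258.

α ≈ 0.258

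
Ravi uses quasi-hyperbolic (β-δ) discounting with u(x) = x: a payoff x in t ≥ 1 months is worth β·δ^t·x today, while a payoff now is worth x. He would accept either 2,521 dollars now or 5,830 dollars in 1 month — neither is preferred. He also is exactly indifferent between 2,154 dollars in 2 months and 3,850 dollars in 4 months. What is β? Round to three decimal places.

β ≈ 0.578

From the later pair, β·δ^2·2154 = β·δ^4·3850; dividing through, δ^2 = 2154/3850 = 0.55948, so δ = 0.74798.
Now use the now-vs-future pair: 2521 = β·δ·5830 gives β = 2521/(0.74798·5830) ≈ 0.578.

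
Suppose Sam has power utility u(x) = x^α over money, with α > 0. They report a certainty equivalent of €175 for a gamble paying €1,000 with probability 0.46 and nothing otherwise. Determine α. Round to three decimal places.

EU(lottery) = 0.46·1000^α + 0.54·0 = 0.46·1000^α.
Setting u(175) equal to that: 175^α = 0.46·1000^α ⇒ (175/1000)^α = 0.46.
α = ln(0.46) / ln(175/1000) = -0.776529/-1.742969 ≈ 0.446.

α ≈ 0.446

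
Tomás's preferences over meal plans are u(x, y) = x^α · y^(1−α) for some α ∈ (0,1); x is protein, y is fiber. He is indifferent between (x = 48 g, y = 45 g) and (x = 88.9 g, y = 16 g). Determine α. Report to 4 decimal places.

Set the two utilities equal: 48^α·45^(1−α) = 88.9^α·16^(1−α).
(48/88.9)^α = (16/45)^(1−α); take logs: α·ln(48/88.9) = (1−α)·ln(16/45), i.e. α·-0.6163111 = (1−α)·-1.0340738.
Thus α·(-1.6503849) = -1.0340738, so α = -1.0340738/-1.6503849 ≈ 0.6266.

α ≈ 0.6266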